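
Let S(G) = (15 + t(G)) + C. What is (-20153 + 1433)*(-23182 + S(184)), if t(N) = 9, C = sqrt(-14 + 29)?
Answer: 433517760 - 18720*sqrt(15) ≈ 4.3345e+8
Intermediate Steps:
C = sqrt(15) ≈ 3.8730
S(G) = 24 + sqrt(15) (S(G) = (15 + 9) + sqrt(15) = 24 + sqrt(15))
(-20153 + 1433)*(-23182 + S(184)) = (-20153 + 1433)*(-23182 + (24 + sqrt(15))) = -18720*(-23158 + sqrt(15)) = 433517760 - 18720*sqrt(15)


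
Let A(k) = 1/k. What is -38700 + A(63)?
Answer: -2438099/63 ≈ -38700.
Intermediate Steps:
-38700 + A(63) = -38700 + 1/63 = -2438099/63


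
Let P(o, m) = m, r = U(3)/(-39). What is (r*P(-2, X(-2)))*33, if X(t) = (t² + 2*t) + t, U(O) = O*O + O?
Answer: 264/13 ≈ 20.308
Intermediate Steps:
U(O) = O + O² (U(O) = O² + O = O + O²)
X(t) = t² + 3*t
r = -4/13 (r = (3*(1 + 3))/(-39) = (3*4)*(-1/39) = 12*(-1/39) = -4/13 ≈ -0.30769)
(r*P(-2, X(-2)))*33 = -(-8)*(3 - 2)/13*33 = -(-8)/13*33 = -4/13*(-2)*33 = (8/13)*33 = 264/13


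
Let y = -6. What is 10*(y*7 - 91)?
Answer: -1330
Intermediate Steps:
10*(y*7 - 91) = 10*(-6*7 - 91) = 10*(-42 - 91) = 10*(-133) = -1330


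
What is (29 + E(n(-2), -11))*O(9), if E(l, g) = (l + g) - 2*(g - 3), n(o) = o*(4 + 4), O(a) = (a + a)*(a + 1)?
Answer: 5400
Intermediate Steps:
O(a) = 2*a*(1 + a) (O(a) = (2*a)*(1 + a) = 2*a*(1 + a))
n(o) = 8*o (n(o) = o*8 = 8*o)
E(l, g) = 6 + l - g (E(l, g) = (g + l) - 2*(-3 + g) = (g + l) + (6 - 2*g) = 6 + l - g)
(29 + E(n(-2), -11))*O(9) = (29 + (6 + 8*(-2) - 1*(-11)))*(2*9*(1 + 9)) = (29 + (6 - 16 + 11))*(2*9*10) = (29 + 1)*180 = 30*180 = 5400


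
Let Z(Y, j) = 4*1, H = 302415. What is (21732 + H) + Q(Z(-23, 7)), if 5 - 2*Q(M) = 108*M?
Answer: 647867/2 ≈ 3.2393e+5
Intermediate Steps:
Z(Y, j) = 4
Q(M) = 5/2 - 54*M
(21732 + H) + Q(Z(-23, 7)) = (21732 + 302415) + (5/2 - 54*4) = 324147 + (5/2 - 216) = 324147 - 427/2 = 647867/2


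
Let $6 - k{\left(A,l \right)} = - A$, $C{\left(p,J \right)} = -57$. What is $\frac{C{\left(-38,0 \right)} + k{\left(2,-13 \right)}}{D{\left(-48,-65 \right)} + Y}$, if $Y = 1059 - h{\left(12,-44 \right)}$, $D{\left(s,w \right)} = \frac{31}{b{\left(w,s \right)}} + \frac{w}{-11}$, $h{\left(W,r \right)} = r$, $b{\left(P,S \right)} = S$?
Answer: $- \frac{25872}{585163} \approx -0.044213$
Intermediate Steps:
$k{\left(A,l \right)} = 6 + A$ ($k{\left(A,l \right)} = 6 - - A = 6 + A$)
$D{\left(s,w \right)} = \frac{31}{s} - \frac{w}{11}$ ($D{\left(s,w \right)} = \frac{31}{s} + \frac{w}{-11} = \frac{31}{s} + w \left(- \frac{1}{11}\right) = \frac{31}{s} - \frac{w}{11}$)
$Y = 1103$ ($Y = 1059 - -44 = 1059 + 44 = 1103$)
$\frac{C{\left(-38,0 \right)} + k{\left(2,-13 \right)}}{D{\left(-48,-65 \right)} + Y} = \frac{-57 + \left(6 + 2\right)}{\left(\frac{31}{-48} - - \frac{65}{11}\right) + 1103} = \frac{-57 + 8}{\left(31 \left(- \frac{1}{48}\right) + \frac{65}{11}\right) + 1103} = - \frac{49}{\left(- \frac{31}{48} + \frac{65}{11}\right) + 1103} = - \frac{49}{\frac{2779}{528} + 1103} = - \frac{49}{\frac{585163}{528}} = \left(-49\right) \frac{528}{585163} = - \frac{25872}{585163}$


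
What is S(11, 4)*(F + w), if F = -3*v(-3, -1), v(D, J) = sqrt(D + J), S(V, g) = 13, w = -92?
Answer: -1196 - 78*I ≈ -1196.0 - 78.0*I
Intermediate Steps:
F = -6*I (F = -3*sqrt(-3 - 1) = -6*I ≈ -6.0*I)
S(11, 4)*(F + w) = 13*(-6*I - 92) = 13*(-92 - 6*I) = -1196 - 78*I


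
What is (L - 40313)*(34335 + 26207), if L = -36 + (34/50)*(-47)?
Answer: -61118602008/25 ≈ -2.4447e+9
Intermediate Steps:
L = -1699/25 (L = -36 + (34*(1/50))*(-47) = -36 + (17/25)*(-47) = -36 - 799/25 = -1699/25 ≈ -67.960)
(L - 40313)*(34335 + 26207) = (-1699/25 - 40313)*(34335 + 26207) = -1009524/25*60542 = -61118602008/25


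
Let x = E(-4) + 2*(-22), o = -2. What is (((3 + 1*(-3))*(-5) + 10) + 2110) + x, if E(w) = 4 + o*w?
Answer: 2088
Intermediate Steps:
E(w) = 4 - 2*w
x = -32 (x = (4 - 2*(-4)) + 2*(-22) = (4 + 8) - 44 = 12 - 44 = -32)
(((3 + 1*(-3))*(-5) + 10) + 2110) + x = (((3 + 1*(-3))*(-5) + 10) + 2110) - 32 = (((3 - 3)*(-5) + 10) + 2110) - 32 = ((0*(-5) + 10) + 2110) - 32 = ((0 + 10) + 2110) - 32 = (10 + 2110) - 32 = 2120 - 32 = 2088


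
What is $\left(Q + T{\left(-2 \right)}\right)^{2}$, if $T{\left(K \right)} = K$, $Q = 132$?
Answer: $16900$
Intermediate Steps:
$\left(Q + T{\left(-2 \right)}\right)^{2} = \left(132 - 2\right)^{2} = 130^{2} = 16900$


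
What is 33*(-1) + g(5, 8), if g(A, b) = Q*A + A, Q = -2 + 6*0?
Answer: -38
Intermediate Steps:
Q = -2 (Q = -2 + 0 = -2)
g(A, b) = -A (g(A, b) = -2*A + A = -A)
33*(-1) + g(5, 8) = 33*(-1) - 1*5 = -33 - 5 = -38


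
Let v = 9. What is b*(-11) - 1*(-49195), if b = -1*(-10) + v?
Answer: 48986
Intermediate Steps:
b = 19 (b = -1*(-10) + 9 = 10 + 9 = 19)
b*(-11) - 1*(-49195) = 19*(-11) - 1*(-49195) = -209 + 49195 = 48986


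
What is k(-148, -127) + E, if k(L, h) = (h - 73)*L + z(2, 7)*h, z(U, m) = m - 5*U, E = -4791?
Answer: 25190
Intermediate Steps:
k(L, h) = -3*h + L*(-73 + h) (k(L, h) = (h - 73)*L + (7 - 5*2)*h = (-73 + h)*L + (7 - 10)*h = L*(-73 + h) - 3*h = -3*h + L*(-73 + h))
k(-148, -127) + E = (-73*(-148) - 3*(-127) - 148*(-127)) - 4791 = (10804 + 381 + 18796) - 4791 = 29981 - 4791 = 25190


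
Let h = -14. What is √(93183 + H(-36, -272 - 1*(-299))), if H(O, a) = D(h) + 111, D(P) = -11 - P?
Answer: √93297 ≈ 305.45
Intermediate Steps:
H(O, a) = 114 (H(O, a) = (-11 - 1*(-14)) + 111 = (-11 + 14) + 111 = 3 + 111 = 114)
√(93183 + H(-36, -272 - 1*(-299))) = √(93183 + 114) = √93297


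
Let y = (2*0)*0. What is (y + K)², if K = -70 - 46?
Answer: 13456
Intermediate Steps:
y = 0 (y = 0*0 = 0)
K = -116
(y + K)² = (0 - 116)² = (-116)² = 13456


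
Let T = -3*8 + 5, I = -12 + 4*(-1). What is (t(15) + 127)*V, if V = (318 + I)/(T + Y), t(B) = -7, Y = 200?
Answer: 36240/181 ≈ 200.22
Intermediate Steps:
I = -16 (I = -12 - 4 = -16)
T = -19 (T = -24 + 5 = -19)
V = 302/181 (V = (318 - 16)/(-19 + 200) = 302/181 ≈ 1.6685)
(t(15) + 127)*V = (-7 + 127)*(302/181) = 120*(302/181) = 36240/181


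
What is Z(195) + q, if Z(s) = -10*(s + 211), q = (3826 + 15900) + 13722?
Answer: 29388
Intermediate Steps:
q = 33448 (q = 19726 + 13722 = 33448)
Z(s) = -2110 - 10*s (Z(s) = -10*(211 + s) = -2110 - 10*s)
Z(195) + q = (-2110 - 10*195) + 33448 = (-2110 - 1950) + 33448 = -4060 + 33448 = 29388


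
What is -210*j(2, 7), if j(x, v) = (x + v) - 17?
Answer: 1680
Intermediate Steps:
j(x, v) = -17 + v + x (j(x, v) = (v + x) - 17 = -17 + v + x)
-210*j(2, 7) = -210*(-17 + 7 + 2) = -210*(-8) = 1680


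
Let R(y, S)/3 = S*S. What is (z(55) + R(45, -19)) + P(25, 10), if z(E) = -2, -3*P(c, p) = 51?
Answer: 1064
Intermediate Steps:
P(c, p) = -17 (P(c, p) = -⅓*51 = -17)
R(y, S) = 3*S² (R(y, S) = 3*(S*S) = 3*S²)
(z(55) + R(45, -19)) + P(25, 10) = (-2 + 3*(-19)²) - 17 = (-2 + 3*361) - 17 = (-2 + 1083) - 17 = 1081 - 17 = 1064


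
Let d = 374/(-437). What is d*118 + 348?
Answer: 107944/437 ≈ 247.01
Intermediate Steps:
d = -374/437 (d = 374*(-1/437) = -374/437 ≈ -0.85583)
d*118 + 348 = -374/437*118 + 348 = -44132/437 + 348 = 107944/437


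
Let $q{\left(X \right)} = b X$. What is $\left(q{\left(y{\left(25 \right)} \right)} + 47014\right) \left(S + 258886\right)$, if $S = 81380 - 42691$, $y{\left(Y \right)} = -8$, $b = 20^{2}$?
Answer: $13037951050$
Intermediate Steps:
$b = 400$
$S = 38689$ ($S = 81380 - 42691 = 38689$)
$q{\left(X \right)} = 400 X$
$\left(q{\left(y{\left(25 \right)} \right)} + 47014\right) \left(S + 258886\right) = \left(400 \left(-8\right) + 47014\right) \left(38689 + 258886\right) = \left(-3200 + 47014\right) 297575 = 43814 \cdot 297575 = 13037951050$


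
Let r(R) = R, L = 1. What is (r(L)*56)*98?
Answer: 5488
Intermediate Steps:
(r(L)*56)*98 = (1*56)*98 = 56*98 = 5488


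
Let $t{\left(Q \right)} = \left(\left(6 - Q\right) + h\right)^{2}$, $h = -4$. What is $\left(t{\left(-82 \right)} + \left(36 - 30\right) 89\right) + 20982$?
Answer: $28572$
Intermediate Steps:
$t{\left(Q \right)} = \left(2 - Q\right)^{2}$ ($t{\left(Q \right)} = \left(\left(6 - Q\right) - 4\right)^{2} = \left(2 - Q\right)^{2}$)
$\left(t{\left(-82 \right)} + \left(36 - 30\right) 89\right) + 20982 = \left(\left(-2 - 82\right)^{2} + \left(36 - 30\right) 89\right) + 20982 = \left(\left(-84\right)^{2} + 6 \cdot 89\right) + 20982 = \left(7056 + 534\right) + 20982 = 7590 + 20982 = 28572$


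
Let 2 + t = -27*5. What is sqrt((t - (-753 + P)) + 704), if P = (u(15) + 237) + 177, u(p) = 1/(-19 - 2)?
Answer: sqrt(399567)/21 ≈ 30.101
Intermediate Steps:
u(p) = -1/21 (u(p) = 1/(-21) = -1/21)
P = 8693/21 (P = (-1/21 + 237) + 177 = 4976/21 + 177 = 8693/21 ≈ 413.95)
t = -137 (t = -2 - 27*5 = -2 - 135 = -137)
sqrt((t - (-753 + P)) + 704) = sqrt((-137 - (-753 + 8693/21)) + 704) = sqrt((-137 - 1*(-7120/21)) + 704) = sqrt((-137 + 7120/21) + 704) = sqrt(4243/21 + 704) = sqrt(19027/21) = sqrt(399567)/21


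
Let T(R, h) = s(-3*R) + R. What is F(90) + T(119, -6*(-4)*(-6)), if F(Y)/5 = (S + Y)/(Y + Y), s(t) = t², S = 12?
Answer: 765425/6 ≈ 1.2757e+5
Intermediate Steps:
F(Y) = 5*(12 + Y)/(2*Y) (F(Y) = 5*((12 + Y)/(Y + Y)) = 5*((12 + Y)/((2*Y))) = 5*((12 + Y)*(1/(2*Y))) = 5*((12 + Y)/(2*Y)) = 5*(12 + Y)/(2*Y))
T(R, h) = R + 9*R² (T(R, h) = (-3*R)² + R = 9*R² + R = R + 9*R²)
F(90) + T(119, -6*(-4)*(-6)) = (5/2 + 30/90) + 119*(1 + 9*119) = (5/2 + 30*(1/90)) + 119*(1 + 1071) = (5/2 + ⅓) + 119*1072 = 17/6 + 127568 = 765425/6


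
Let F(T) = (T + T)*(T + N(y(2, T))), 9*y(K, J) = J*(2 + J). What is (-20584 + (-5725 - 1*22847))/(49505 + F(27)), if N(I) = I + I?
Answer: -49156/60359 ≈ -0.81439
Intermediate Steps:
y(K, J) = J*(2 + J)/9 (y(K, J) = (J*(2 + J))/9 = J*(2 + J)/9)
N(I) = 2*I
F(T) = 2*T*(T + 2*T*(2 + T)/9) (F(T) = (T + T)*(T + 2*(T*(2 + T)/9)) = (2*T)*(T + 2*T*(2 + T)/9) = 2*T*(T + 2*T*(2 + T)/9))
(-20584 + (-5725 - 1*22847))/(49505 + F(27)) = (-20584 + (-5725 - 1*22847))/(49505 + (2/9)*27**2*(13 + 2*27)) = (-20584 + (-5725 - 22847))/(49505 + (2/9)*729*(13 + 54)) = (-20584 - 28572)/(49505 + (2/9)*729*67) = -49156/(49505 + 10854) = -49156/60359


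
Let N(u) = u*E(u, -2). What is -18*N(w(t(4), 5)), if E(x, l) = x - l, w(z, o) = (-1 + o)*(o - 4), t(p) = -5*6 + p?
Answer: -432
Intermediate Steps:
t(p) = -30 + p
w(z, o) = (-1 + o)*(-4 + o)
N(u) = u*(2 + u) (N(u) = u*(u - 1*(-2)) = u*(u + 2) = u*(2 + u))
-18*N(w(t(4), 5)) = -18*(4 + 5² - 5*5)*(2 + (4 + 5² - 5*5)) = -18*(4 + 25 - 25)*(2 + (4 + 25 - 25)) = -72*(2 + 4) = -72*6 = -18*24 = -432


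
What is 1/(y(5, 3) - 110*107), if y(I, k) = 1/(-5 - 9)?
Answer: -14/164781 ≈ -8.4961e-5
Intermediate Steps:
y(I, k) = -1/14 (y(I, k) = 1/(-14) = -1/14)
1/(y(5, 3) - 110*107) = 1/(-1/14 - 110*107) = 1/(-1/14 - 11770) = 1/(-164781/14) = -14/164781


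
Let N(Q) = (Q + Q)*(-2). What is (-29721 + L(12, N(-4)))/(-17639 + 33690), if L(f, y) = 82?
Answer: -29639/16051 ≈ -1.8466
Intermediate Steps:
N(Q) = -4*Q (N(Q) = (2*Q)*(-2) = -4*Q)
(-29721 + L(12, N(-4)))/(-17639 + 33690) = (-29721 + 82)/(-17639 + 33690) = -29639/16051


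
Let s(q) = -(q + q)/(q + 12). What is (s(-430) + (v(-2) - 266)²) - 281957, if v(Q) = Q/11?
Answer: -485333377/2299 ≈ -2.1111e+5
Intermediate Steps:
v(Q) = Q/11 (v(Q) = Q*(1/11) = Q/11)
s(q) = -2*q/(12 + q)
(s(-430) + (v(-2) - 266)²) - 281957 = (-2*(-430)/(12 - 430) + ((1/11)*(-2) - 266)²) - 281957 = (-2*(-430)/(-418) + (-2/11 - 266)²) - 281957 = (-2*(-430)*(-1/418) + (-2928/11)²) - 281957 = (-430/209 + 8573184/121) - 281957 = 162885766/2299 - 281957 = -485333377/2299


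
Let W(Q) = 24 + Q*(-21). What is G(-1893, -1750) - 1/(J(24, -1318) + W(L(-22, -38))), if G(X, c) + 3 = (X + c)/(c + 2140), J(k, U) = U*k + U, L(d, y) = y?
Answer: -77315837/6264960 ≈ -12.341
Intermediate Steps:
J(k, U) = U + U*k
G(X, c) = -3 + (X + c)/(2140 + c) (G(X, c) = -3 + (X + c)/(c + 2140) = -3 + (X + c)/(2140 + c))
W(Q) = 24 - 21*Q
G(-1893, -1750) - 1/(J(24, -1318) + W(L(-22, -38))) = (-6420 - 1893 - 2*(-1750))/(2140 - 1750) - 1/(-1318*(1 + 24) + (24 - 21*(-38))) = (-6420 - 1893 + 3500)/390 - 1/(-1318*25 + (24 + 798)) = (1/390)*(-4813) - 1/(-32950 + 822) = -4813/390 - 1/(-32128) = -4813/390 - 1*(-1/32128) = -4813/390 + 1/32128 = -77315837/6264960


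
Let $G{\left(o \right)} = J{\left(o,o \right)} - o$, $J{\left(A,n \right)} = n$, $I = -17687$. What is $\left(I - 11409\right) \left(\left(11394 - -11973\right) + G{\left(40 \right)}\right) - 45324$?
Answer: $-679931556$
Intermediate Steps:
$G{\left(o \right)} = 0$ ($G{\left(o \right)} = o - o = 0$)
$\left(I - 11409\right) \left(\left(11394 - -11973\right) + G{\left(40 \right)}\right) - 45324 = \left(-17687 - 11409\right) \left(\left(11394 - -11973\right) + 0\right) - 45324 = \left(-17687 + \left(-11551 + 142\right)\right) \left(\left(11394 + 11973\right) + 0\right) - 45324 = \left(-17687 - 11409\right) \left(23367 + 0\right) - 45324 = \left(-29096\right) 23367 - 45324 = -679886232 - 45324 = -679931556$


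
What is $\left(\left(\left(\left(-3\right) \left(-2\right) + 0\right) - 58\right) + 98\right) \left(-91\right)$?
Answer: $-4186$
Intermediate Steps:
$\left(\left(\left(\left(-3\right) \left(-2\right) + 0\right) - 58\right) + 98\right) \left(-91\right) = \left(\left(\left(6 + 0\right) - 58\right) + 98\right) \left(-91\right) = \left(\left(6 - 58\right) + 98\right) \left(-91\right) = \left(-52 + 98\right) \left(-91\right) = 46 \left(-91\right) = -4186$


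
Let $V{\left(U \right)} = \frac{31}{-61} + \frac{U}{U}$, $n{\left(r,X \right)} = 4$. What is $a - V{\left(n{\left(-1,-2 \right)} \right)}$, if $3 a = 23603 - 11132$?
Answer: $\frac{253547}{61} \approx 4156.5$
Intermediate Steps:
$V{\left(U \right)} = \frac{30}{61}$ ($V{\left(U \right)} = 31 \left(- \frac{1}{61}\right) + 1 = - \frac{31}{61} + 1 = \frac{30}{61}$)
$a = 4157$ ($a = \frac{23603 - 11132}{3} = \frac{1}{3} \cdot 12471 = 4157$)
$a - V{\left(n{\left(-1,-2 \right)} \right)} = 4157 - \frac{30}{61} = \frac{253547}{61}$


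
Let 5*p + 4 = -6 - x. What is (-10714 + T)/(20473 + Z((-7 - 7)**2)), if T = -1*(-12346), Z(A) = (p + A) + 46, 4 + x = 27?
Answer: 1360/17257 ≈ 0.078809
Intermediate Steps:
x = 23 (x = -4 + 27 = 23)
p = -33/5 (p = -4/5 + (-6 - 1*23)/5 = -4/5 + (-6 - 23)/5 = -4/5 + (1/5)*(-29) = -4/5 - 29/5 = -33/5 ≈ -6.6000)
Z(A) = 197/5 + A (Z(A) = (-33/5 + A) + 46 = 197/5 + A)
T = 12346
(-10714 + T)/(20473 + Z((-7 - 7)**2)) = (-10714 + 12346)/(20473 + (197/5 + (-7 - 7)**2)) = 1632/(20473 + (197/5 + (-14)**2)) = 1632/(20473 + (197/5 + 196)) = 1632/(20473 + 1177/5) = 1632/(103542/5) = 1632*(5/103542) = 1360/17257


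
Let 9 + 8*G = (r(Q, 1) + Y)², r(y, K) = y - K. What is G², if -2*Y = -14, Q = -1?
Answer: 4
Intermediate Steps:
Y = 7 (Y = -½*(-14) = 7)
G = 2 (G = -9/8 + ((-1 - 1*1) + 7)²/8 = -9/8 + ((-1 - 1) + 7)²/8 = -9/8 + (-2 + 7)²/8 = -9/8 + (⅛)*5² = -9/8 + (⅛)*25 = -9/8 + 25/8 = 2)
G² = 2² = 4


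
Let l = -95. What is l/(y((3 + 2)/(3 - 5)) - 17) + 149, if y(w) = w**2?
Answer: 6787/43 ≈ 157.84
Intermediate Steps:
l/(y((3 + 2)/(3 - 5)) - 17) + 149 = -95/(((3 + 2)/(3 - 5))**2 - 17) + 149 = -95/((5/(-2))**2 - 17) + 149 = -95/((5*(-1/2))**2 - 17) + 149 = -95/((-5/2)**2 - 17) + 149 = -95/(25/4 - 17) + 149 = -95/(-43/4) + 149 = -95*(-4/43) + 149 = 380/43 + 149 = 6787/43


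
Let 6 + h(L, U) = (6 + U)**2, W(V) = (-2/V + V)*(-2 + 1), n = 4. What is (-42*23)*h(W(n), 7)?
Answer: -157458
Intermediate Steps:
W(V) = -V + 2/V (W(V) = (V - 2/V)*(-1) = -V + 2/V)
h(L, U) = -6 + (6 + U)**2
(-42*23)*h(W(n), 7) = (-42*23)*(-6 + (6 + 7)**2) = -966*(-6 + 13**2) = -966*(-6 + 169) = -966*163 = -157458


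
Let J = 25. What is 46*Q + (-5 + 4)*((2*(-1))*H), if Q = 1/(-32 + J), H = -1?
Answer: -60/7 ≈ -8.5714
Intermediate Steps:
Q = -⅐ (Q = 1/(-32 + 25) = 1/(-7) = -⅐ ≈ -0.14286)
46*Q + (-5 + 4)*((2*(-1))*H) = 46*(-⅐) + (-5 + 4)*((2*(-1))*(-1)) = -46/7 - (-2)*(-1) = -46/7 - 1*2 = -46/7 - 2 = -60/7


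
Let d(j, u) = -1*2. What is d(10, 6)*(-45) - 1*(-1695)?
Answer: 1785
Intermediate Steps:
d(j, u) = -2
d(10, 6)*(-45) - 1*(-1695) = -2*(-45) - 1*(-1695) = 90 + 1695 = 1785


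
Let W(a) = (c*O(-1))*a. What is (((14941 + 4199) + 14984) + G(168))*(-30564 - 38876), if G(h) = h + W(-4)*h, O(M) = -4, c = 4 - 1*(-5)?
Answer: -4061128960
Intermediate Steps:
c = 9 (c = 4 + 5 = 9)
W(a) = -36*a (W(a) = (9*(-4))*a = -36*a)
G(h) = 145*h (G(h) = h + (-36*(-4))*h = h + 144*h = 145*h)
(((14941 + 4199) + 14984) + G(168))*(-30564 - 38876) = (((14941 + 4199) + 14984) + 145*168)*(-30564 - 38876) = ((19140 + 14984) + 24360)*(-69440) = (34124 + 24360)*(-69440) = 58484*(-69440) = -4061128960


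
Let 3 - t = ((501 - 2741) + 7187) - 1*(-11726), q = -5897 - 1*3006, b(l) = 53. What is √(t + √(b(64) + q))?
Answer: √(-16670 + 5*I*√354) ≈ 0.3643 + 129.11*I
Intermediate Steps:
q = -8903 (q = -5897 - 3006 = -8903)
t = -16670 (t = 3 - (((501 - 2741) + 7187) - 1*(-11726)) = 3 - ((-2240 + 7187) + 11726) = 3 - (4947 + 11726) = 3 - 1*16673 = 3 - 16673 = -16670)
√(t + √(b(64) + q)) = √(-16670 + √(53 - 8903)) = √(-16670 + √(-8850)) = √(-16670 + 5*I*√354)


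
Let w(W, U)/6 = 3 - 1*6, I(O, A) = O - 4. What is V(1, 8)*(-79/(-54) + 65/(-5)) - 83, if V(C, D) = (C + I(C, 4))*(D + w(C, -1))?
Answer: -8471/27 ≈ -313.74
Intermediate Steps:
I(O, A) = -4 + O
w(W, U) = -18 (w(W, U) = 6*(3 - 1*6) = 6*(3 - 6) = 6*(-3) = -18)
V(C, D) = (-18 + D)*(-4 + 2*C) (V(C, D) = (C + (-4 + C))*(D - 18) = (-4 + 2*C)*(-18 + D) = (-18 + D)*(-4 + 2*C))
V(1, 8)*(-79/(-54) + 65/(-5)) - 83 = (72 - 36*1 + 1*8 + 8*(-4 + 1))*(-79/(-54) + 65/(-5)) - 83 = (72 - 36 + 8 + 8*(-3))*(-79*(-1/54) + 65*(-⅕)) - 83 = (72 - 36 + 8 - 24)*(79/54 - 13) - 83 = 20*(-623/54) - 83 = -6230/27 - 83 = -8471/27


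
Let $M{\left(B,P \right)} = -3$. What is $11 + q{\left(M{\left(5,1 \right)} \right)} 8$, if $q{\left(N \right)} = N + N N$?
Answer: $59$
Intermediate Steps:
$q{\left(N \right)} = N + N^{2}$
$11 + q{\left(M{\left(5,1 \right)} \right)} 8 = 11 + - 3 \left(1 - 3\right) 8 = 11 + \left(-3\right) \left(-2\right) 8 = 11 + 6 \cdot 8 = 11 + 48 = 59$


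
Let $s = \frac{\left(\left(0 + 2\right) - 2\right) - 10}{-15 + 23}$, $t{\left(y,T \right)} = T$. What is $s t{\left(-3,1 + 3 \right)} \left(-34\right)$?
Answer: $170$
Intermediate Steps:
$s = - \frac{5}{4}$ ($s = \frac{\left(2 - 2\right) - 10}{8} = \left(0 - 10\right) \frac{1}{8} = \left(-10\right) \frac{1}{8} = - \frac{5}{4} \approx -1.25$)
$s t{\left(-3,1 + 3 \right)} \left(-34\right) = - \frac{5 \left(1 + 3\right)}{4} \left(-34\right) = \left(- \frac{5}{4}\right) 4 \left(-34\right) = \left(-5\right) \left(-34\right) = 170$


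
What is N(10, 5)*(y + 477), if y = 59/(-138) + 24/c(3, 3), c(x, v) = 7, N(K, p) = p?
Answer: 2318405/966 ≈ 2400.0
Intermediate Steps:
y = 2899/966 (y = 59/(-138) + 24/7 = 59*(-1/138) + 24*(⅐) = -59/138 + 24/7 = 2899/966 ≈ 3.0010)
N(10, 5)*(y + 477) = 5*(2899/966 + 477) = 5*(463681/966) = 2318405/966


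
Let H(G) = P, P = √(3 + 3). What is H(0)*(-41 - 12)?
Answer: -53*√6 ≈ -129.82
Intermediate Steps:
P = √6 ≈ 2.4495
H(G) = √6
H(0)*(-41 - 12) = √6*(-41 - 12) = √6*(-53) = -53*√6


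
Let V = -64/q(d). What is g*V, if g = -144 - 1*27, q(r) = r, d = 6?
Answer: 1824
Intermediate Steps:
V = -32/3 (V = -64/6 = -64*1/6 = -32/3 ≈ -10.667)
g = -171 (g = -144 - 27 = -171)
g*V = -171*(-32/3) = 1824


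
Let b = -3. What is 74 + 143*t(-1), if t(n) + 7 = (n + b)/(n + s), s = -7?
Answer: -1711/2 ≈ -855.50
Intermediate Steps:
t(n) = -7 + (-3 + n)/(-7 + n) (t(n) = -7 + (n - 3)/(n - 7) = -7 + (-3 + n)/(-7 + n))
74 + 143*t(-1) = 74 + 143*(2*(23 - 3*(-1))/(-7 - 1)) = 74 + 143*(2*(23 + 3)/(-8)) = 74 + 143*(2*(-1/8)*26) = 74 + 143*(-13/2) = 74 - 1859/2 = -1711/2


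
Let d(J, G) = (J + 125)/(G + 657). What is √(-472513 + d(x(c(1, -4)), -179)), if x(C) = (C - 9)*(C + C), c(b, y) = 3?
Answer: 5*I*√4318464710/478 ≈ 687.4*I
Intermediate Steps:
x(C) = 2*C*(-9 + C) (x(C) = (-9 + C)*(2*C) = 2*C*(-9 + C))
d(J, G) = (125 + J)/(657 + G)
√(-472513 + d(x(c(1, -4)), -179)) = √(-472513 + (125 + 2*3*(-9 + 3))/(657 - 179)) = √(-472513 + (125 + 2*3*(-6))/478) = √(-472513 + (125 - 36)/478) = √(-472513 + (1/478)*89) = √(-472513 + 89/478) = √(-225861125/478) = 5*I*√4318464710/478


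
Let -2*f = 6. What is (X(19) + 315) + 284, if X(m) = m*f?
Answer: 542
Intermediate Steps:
f = -3 (f = -½*6 = -3)
X(m) = -3*m (X(m) = m*(-3) = -3*m)
(X(19) + 315) + 284 = (-3*19 + 315) + 284 = (-57 + 315) + 284 = 258 + 284 = 542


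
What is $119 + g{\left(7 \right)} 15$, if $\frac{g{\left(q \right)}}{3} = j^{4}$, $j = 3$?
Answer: $3764$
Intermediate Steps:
$g{\left(q \right)} = 243$ ($g{\left(q \right)} = 3 \cdot 3^{4} = 3 \cdot 81 = 243$)
$119 + g{\left(7 \right)} 15 = 119 + 243 \cdot 15 = 119 + 3645 = 3764$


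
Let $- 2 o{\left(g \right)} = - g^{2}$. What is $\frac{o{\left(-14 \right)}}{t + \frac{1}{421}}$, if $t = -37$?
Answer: $- \frac{20629}{7788} \approx -2.6488$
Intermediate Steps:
$o{\left(g \right)} = \frac{g^{2}}{2}$ ($o{\left(g \right)} = - \frac{\left(-1\right) g^{2}}{2} = \frac{g^{2}}{2}$)
$\frac{o{\left(-14 \right)}}{t + \frac{1}{421}} = \frac{\frac{1}{2} \left(-14\right)^{2}}{-37 + \frac{1}{421}} = \frac{\frac{1}{2} \cdot 196}{-37 + \frac{1}{421}} = \frac{98}{- \frac{15576}{421}} = 98 \left(- \frac{421}{15576}\right) = - \frac{20629}{7788}$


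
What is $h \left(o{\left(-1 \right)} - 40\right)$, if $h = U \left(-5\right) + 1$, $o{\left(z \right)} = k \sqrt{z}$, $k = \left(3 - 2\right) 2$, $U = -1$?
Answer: $-240 + 12 i \approx -240.0 + 12.0 i$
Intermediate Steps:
$k = 2$ ($k = 1 \cdot 2 = 2$)
$o{\left(z \right)} = 2 \sqrt{z}$
$h = 6$ ($h = \left(-1\right) \left(-5\right) + 1 = 5 + 1 = 6$)
$h \left(o{\left(-1 \right)} - 40\right) = 6 \left(2 \sqrt{-1} - 40\right) = 6 \left(2 i - 40\right) = 6 \left(-40 + 2 i\right) = -240 + 12 i$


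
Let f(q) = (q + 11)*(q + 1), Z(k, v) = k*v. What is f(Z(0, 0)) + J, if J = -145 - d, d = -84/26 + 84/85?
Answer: -145592/1105 ≈ -131.76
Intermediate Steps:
d = -2478/1105 (d = -84*1/26 + 84*(1/85) = -42/13 + 84/85 = -2478/1105 ≈ -2.2425)
f(q) = (1 + q)*(11 + q) (f(q) = (11 + q)*(1 + q) = (1 + q)*(11 + q))
J = -157747/1105 (J = -145 - 1*(-2478/1105) = -145 + 2478/1105 = -157747/1105 ≈ -142.76)
f(Z(0, 0)) + J = (11 + (0*0)² + 12*(0*0)) - 157747/1105 = (11 + 0² + 12*0) - 157747/1105 = (11 + 0 + 0) - 157747/1105 = 11 - 157747/1105 = -145592/1105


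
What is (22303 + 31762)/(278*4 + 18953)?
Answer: 10813/4013 ≈ 2.6945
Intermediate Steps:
(22303 + 31762)/(278*4 + 18953) = 54065/(1112 + 18953) = 54065/20065 = 54065*(1/20065) = 10813/4013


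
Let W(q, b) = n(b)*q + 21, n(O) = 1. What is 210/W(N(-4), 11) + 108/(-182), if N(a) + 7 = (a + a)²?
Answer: 191/91 ≈ 2.0989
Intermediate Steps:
N(a) = -7 + 4*a² (N(a) = -7 + (a + a)² = -7 + (2*a)² = -7 + 4*a²)
W(q, b) = 21 + q (W(q, b) = 1*q + 21 = q + 21 = 21 + q)
210/W(N(-4), 11) + 108/(-182) = 210/(21 + (-7 + 4*(-4)²)) + 108/(-182) = 210/(21 + (-7 + 4*16)) + 108*(-1/182) = 210/(21 + (-7 + 64)) - 54/91 = 210/(21 + 57) - 54/91 = 210/78 - 54/91 = 210*(1/78) - 54/91 = 35/13 - 54/91 = 191/91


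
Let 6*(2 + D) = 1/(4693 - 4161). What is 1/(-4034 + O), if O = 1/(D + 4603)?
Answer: -14686393/59244906170 ≈ -0.00024789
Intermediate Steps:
D = -6383/3192 (D = -2 + 1/(6*(4693 - 4161)) = -2 + (1/6)/532 = -2 + (1/6)*(1/532) = -2 + 1/3192 = -6383/3192 ≈ -1.9997)
O = 3192/14686393 (O = 1/(-6383/3192 + 4603) = 1/(14686393/3192) = 3192/14686393 ≈ 0.00021734)
1/(-4034 + O) = 1/(-4034 + 3192/14686393) = 1/(-59244906170/14686393) = -14686393/59244906170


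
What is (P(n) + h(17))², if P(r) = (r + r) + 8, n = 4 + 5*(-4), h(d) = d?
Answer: 49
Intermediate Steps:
n = -16 (n = 4 - 20 = -16)
P(r) = 8 + 2*r (P(r) = 2*r + 8 = 8 + 2*r)
(P(n) + h(17))² = ((8 + 2*(-16)) + 17)² = ((8 - 32) + 17)² = (-24 + 17)² = (-7)² = 49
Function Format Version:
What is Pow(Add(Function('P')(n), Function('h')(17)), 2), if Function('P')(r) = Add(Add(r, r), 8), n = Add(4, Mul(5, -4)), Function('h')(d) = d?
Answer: 49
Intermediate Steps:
n = -16 (n = Add(4, -20) = -16)
Function('P')(r) = Add(8, Mul(2, r)) (Function('P')(r) = Add(Mul(2, r), 8) = Add(8, Mul(2, r)))
Pow(Add(Function('P')(n), Function('h')(17)), 2) = Pow(Add(Add(8, Mul(2, -16)), 17), 2) = Pow(Add(Add(8, -32), 17), 2) = Pow(Add(-24, 17), 2) = Pow(-7, 2) = 49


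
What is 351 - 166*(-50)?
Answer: 8651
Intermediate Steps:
351 - 166*(-50) = 351 + 8300 = 8651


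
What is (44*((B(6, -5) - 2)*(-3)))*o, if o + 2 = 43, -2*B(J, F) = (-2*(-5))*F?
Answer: -124476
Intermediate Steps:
B(J, F) = -5*F (B(J, F) = -(-2*(-5))*F/2 = -5*F)
o = 41 (o = -2 + 43 = 41)
(44*((B(6, -5) - 2)*(-3)))*o = (44*((-5*(-5) - 2)*(-3)))*41 = (44*((25 - 2)*(-3)))*41 = (44*(23*(-3)))*41 = (44*(-69))*41 = -3036*41 = -124476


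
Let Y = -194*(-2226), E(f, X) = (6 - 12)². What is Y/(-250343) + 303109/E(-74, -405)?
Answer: 75865670003/9012348 ≈ 8418.0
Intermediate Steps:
E(f, X) = 36 (E(f, X) = (-6)² = 36)
Y = 431844
Y/(-250343) + 303109/E(-74, -405) = 431844/(-250343) + 303109/36 = 431844*(-1/250343) + 303109*(1/36) = -431844/250343 + 303109/36 = 75865670003/9012348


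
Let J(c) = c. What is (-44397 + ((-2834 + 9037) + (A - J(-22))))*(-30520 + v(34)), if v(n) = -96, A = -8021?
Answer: 1414244888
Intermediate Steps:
(-44397 + ((-2834 + 9037) + (A - J(-22))))*(-30520 + v(34)) = (-44397 + ((-2834 + 9037) + (-8021 - 1*(-22))))*(-30520 - 96) = (-44397 + (6203 + (-8021 + 22)))*(-30616) = (-44397 + (6203 - 7999))*(-30616) = (-44397 - 1796)*(-30616) = -46193*(-30616) = 1414244888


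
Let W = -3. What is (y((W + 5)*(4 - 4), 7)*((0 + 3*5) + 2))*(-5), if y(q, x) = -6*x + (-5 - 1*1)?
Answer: 4080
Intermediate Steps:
y(q, x) = -6 - 6*x (y(q, x) = -6*x + (-5 - 1) = -6*x - 6 = -6 - 6*x)
(y((W + 5)*(4 - 4), 7)*((0 + 3*5) + 2))*(-5) = ((-6 - 6*7)*((0 + 3*5) + 2))*(-5) = ((-6 - 42)*((0 + 15) + 2))*(-5) = -48*(15 + 2)*(-5) = -48*17*(-5) = -816*(-5) = 4080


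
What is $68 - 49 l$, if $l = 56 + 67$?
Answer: $-5959$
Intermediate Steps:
$l = 123$
$68 - 49 l = 68 - 6027 = -5959$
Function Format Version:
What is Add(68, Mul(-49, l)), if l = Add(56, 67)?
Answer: -5959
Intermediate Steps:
l = 123
Add(68, Mul(-49, l)) = Add(68, Mul(-49, 123)) = Add(68, -6027) = -5959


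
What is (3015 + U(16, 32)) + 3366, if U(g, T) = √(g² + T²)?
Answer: 6381 + 16*√5 ≈ 6416.8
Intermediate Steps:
U(g, T) = √(T² + g²)
(3015 + U(16, 32)) + 3366 = (3015 + √(32² + 16²)) + 3366 = (3015 + √(1024 + 256)) + 3366 = (3015 + √1280) + 3366 = (3015 + 16*√5) + 3366 = 6381 + 16*√5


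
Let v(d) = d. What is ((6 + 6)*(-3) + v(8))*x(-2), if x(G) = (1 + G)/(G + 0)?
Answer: -14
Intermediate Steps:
x(G) = (1 + G)/G
((6 + 6)*(-3) + v(8))*x(-2) = ((6 + 6)*(-3) + 8)*((1 - 2)/(-2)) = (12*(-3) + 8)*(-1/2*(-1)) = (-36 + 8)*(1/2) = -28*1/2 = -14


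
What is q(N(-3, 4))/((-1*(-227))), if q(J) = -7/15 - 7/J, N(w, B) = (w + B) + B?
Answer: -28/3405 ≈ -0.0082232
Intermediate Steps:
N(w, B) = w + 2*B (N(w, B) = (B + w) + B = w + 2*B)
q(J) = -7/15 - 7/J (q(J) = -7*1/15 - 7/J = -7/15 - 7/J)
q(N(-3, 4))/((-1*(-227))) = (-7/15 - 7/(-3 + 2*4))/((-1*(-227))) = (-7/15 - 7/(-3 + 8))/227 = (-7/15 - 7/5)*(1/227) = -28/15*1/227 = -28/3405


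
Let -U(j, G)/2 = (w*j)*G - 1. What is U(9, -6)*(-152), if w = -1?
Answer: 16112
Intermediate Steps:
U(j, G) = 2 + 2*G*j (U(j, G) = -2*((-j)*G - 1) = -2*(-G*j - 1) = -2*(-1 - G*j) = 2 + 2*G*j)
U(9, -6)*(-152) = (2 + 2*(-6)*9)*(-152) = (2 - 108)*(-152) = -106*(-152) = 16112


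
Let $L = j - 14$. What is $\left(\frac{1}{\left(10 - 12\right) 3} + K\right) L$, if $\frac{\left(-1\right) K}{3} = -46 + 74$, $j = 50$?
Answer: $-3030$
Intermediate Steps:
$L = 36$ ($L = 50 - 14 = 36$)
$K = -84$ ($K = - 3 \left(-46 + 74\right) = \left(-3\right) 28 = -84$)
$\left(\frac{1}{\left(10 - 12\right) 3} + K\right) L = \left(\frac{1}{\left(10 - 12\right) 3} - 84\right) 36 = \left(\frac{1}{\left(-2\right) 3} - 84\right) 36 = \left(\frac{1}{-6} - 84\right) 36 = \left(- \frac{1}{6} - 84\right) 36 = \left(- \frac{505}{6}\right) 36 = -3030$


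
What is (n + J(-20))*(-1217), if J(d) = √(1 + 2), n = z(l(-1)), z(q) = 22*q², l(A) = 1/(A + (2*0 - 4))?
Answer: -26774/25 - 1217*√3 ≈ -3178.9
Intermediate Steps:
l(A) = 1/(-4 + A) (l(A) = 1/(A + (0 - 4)) = 1/(A - 4) = 1/(-4 + A))
n = 22/25 (n = 22*(1/(-4 - 1))² = 22*(1/(-5))² = 22*(-⅕)² = 22*(1/25) = 22/25 ≈ 0.88000)
J(d) = √3
(n + J(-20))*(-1217) = (22/25 + √3)*(-1217) = -26774/25 - 1217*√3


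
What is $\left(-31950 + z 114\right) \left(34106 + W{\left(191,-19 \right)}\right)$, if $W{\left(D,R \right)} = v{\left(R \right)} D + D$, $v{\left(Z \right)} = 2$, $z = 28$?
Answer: $-997298682$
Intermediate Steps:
$W{\left(D,R \right)} = 3 D$ ($W{\left(D,R \right)} = 2 D + D = 3 D$)
$\left(-31950 + z 114\right) \left(34106 + W{\left(191,-19 \right)}\right) = \left(-31950 + 28 \cdot 114\right) \left(34106 + 3 \cdot 191\right) = \left(-31950 + 3192\right) \left(34106 + 573\right) = \left(-28758\right) 34679 = -997298682$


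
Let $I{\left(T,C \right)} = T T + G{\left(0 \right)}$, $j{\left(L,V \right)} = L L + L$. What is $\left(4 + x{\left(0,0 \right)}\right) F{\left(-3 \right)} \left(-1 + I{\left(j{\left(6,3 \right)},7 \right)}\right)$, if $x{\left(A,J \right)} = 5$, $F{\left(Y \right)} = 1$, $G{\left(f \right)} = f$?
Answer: $15867$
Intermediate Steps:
$j{\left(L,V \right)} = L + L^{2}$ ($j{\left(L,V \right)} = L^{2} + L = L + L^{2}$)
$I{\left(T,C \right)} = T^{2}$ ($I{\left(T,C \right)} = T T + 0 = T^{2} + 0 = T^{2}$)
$\left(4 + x{\left(0,0 \right)}\right) F{\left(-3 \right)} \left(-1 + I{\left(j{\left(6,3 \right)},7 \right)}\right) = \left(4 + 5\right) 1 \left(-1 + \left(6 \left(1 + 6\right)\right)^{2}\right) = 9 \cdot 1 \left(-1 + \left(6 \cdot 7\right)^{2}\right) = 9 \left(-1 + 42^{2}\right) = 9 \left(-1 + 1764\right) = 9 \cdot 1763 = 15867$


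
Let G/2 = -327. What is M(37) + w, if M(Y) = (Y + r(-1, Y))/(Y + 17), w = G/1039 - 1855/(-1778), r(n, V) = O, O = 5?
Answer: 2830313/2375154 ≈ 1.1916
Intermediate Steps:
G = -654 (G = 2*(-327) = -654)
r(n, V) = 5
w = 109219/263906 (w = -654/1039 - 1855/(-1778) = -654*1/1039 - 1855*(-1/1778) = -654/1039 + 265/254 = 109219/263906 ≈ 0.41386)
M(Y) = (5 + Y)/(17 + Y) (M(Y) = (Y + 5)/(Y + 17) = (5 + Y)/(17 + Y))
M(37) + w = (5 + 37)/(17 + 37) + 109219/263906 = 42/54 + 109219/263906 = (1/54)*42 + 109219/263906 = 7/9 + 109219/263906 = 2830313/2375154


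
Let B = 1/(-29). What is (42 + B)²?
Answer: 1481089/841 ≈ 1761.1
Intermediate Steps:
B = -1/29 ≈ -0.034483
(42 + B)² = (42 - 1/29)² = (1217/29)² = 1481089/841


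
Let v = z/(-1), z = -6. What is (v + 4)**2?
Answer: 100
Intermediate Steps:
v = 6 (v = -6/(-1) = -6*(-1) = 6)
(v + 4)**2 = (6 + 4)**2 = 10**2 = 100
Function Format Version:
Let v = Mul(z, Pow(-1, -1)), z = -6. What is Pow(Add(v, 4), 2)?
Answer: 100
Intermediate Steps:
v = 6 (v = Mul(-6, Pow(-1, -1)) = Mul(-6, -1) = 6)
Pow(Add(v, 4), 2) = Pow(Add(6, 4), 2) = Pow(10, 2) = 100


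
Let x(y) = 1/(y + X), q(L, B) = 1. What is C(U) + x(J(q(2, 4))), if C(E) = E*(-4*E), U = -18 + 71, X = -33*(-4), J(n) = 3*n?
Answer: -1516859/135 ≈ -11236.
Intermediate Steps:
X = 132
U = 53
C(E) = -4*E²
x(y) = 1/(132 + y) (x(y) = 1/(y + 132) = 1/(132 + y))
C(U) + x(J(q(2, 4))) = -4*53² + 1/(132 + 3*1) = -4*2809 + 1/(132 + 3) = -11236 + 1/135 = -1516859/135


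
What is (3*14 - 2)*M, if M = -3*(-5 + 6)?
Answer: -120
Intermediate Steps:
M = -3 (M = -3*1 = -3)
(3*14 - 2)*M = (3*14 - 2)*(-3) = (42 - 2)*(-3) = 40*(-3) = -120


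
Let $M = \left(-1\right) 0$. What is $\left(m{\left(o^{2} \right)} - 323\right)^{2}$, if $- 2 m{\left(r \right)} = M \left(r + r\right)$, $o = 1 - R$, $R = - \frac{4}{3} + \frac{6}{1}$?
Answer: $104329$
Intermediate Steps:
$M = 0$
$R = \frac{14}{3}$ ($R = \left(-4\right) \frac{1}{3} + 6 \cdot 1 = - \frac{4}{3} + 6 = \frac{14}{3} \approx 4.6667$)
$o = - \frac{11}{3}$ ($o = 1 - \frac{14}{3} = - \frac{11}{3} \approx -3.6667$)
$m{\left(r \right)} = 0$ ($m{\left(r \right)} = - \frac{0 \left(r + r\right)}{2} = - \frac{0 \cdot 2 r}{2} = \left(- \frac{1}{2}\right) 0 = 0$)
$\left(m{\left(o^{2} \right)} - 323\right)^{2} = \left(0 - 323\right)^{2} = \left(-323\right)^{2} = 104329$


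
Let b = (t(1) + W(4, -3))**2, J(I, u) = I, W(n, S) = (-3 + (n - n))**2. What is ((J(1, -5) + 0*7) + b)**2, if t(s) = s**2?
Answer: 10201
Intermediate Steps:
W(n, S) = 9 (W(n, S) = (-3 + 0)**2 = (-3)**2 = 9)
b = 100 (b = (1**2 + 9)**2 = (1 + 9)**2 = 10**2 = 100)
((J(1, -5) + 0*7) + b)**2 = ((1 + 0*7) + 100)**2 = ((1 + 0) + 100)**2 = (1 + 100)**2 = 101**2 = 10201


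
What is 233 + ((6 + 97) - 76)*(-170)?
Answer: -4357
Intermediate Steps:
233 + ((6 + 97) - 76)*(-170) = 233 + (103 - 76)*(-170) = 233 + 27*(-170) = 233 - 4590 = -4357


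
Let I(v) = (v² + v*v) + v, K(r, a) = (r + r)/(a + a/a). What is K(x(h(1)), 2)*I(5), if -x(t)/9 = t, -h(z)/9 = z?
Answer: 2970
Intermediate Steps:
h(z) = -9*z
x(t) = -9*t
K(r, a) = 2*r/(1 + a) (K(r, a) = (2*r)/(a + 1) = (2*r)/(1 + a) = 2*r/(1 + a))
I(v) = v + 2*v² (I(v) = (v² + v²) + v = 2*v² + v = v + 2*v²)
K(x(h(1)), 2)*I(5) = (2*(-(-81))/(1 + 2))*(5*(1 + 2*5)) = (2*(-9*(-9))/3)*(5*(1 + 10)) = (2*81*(⅓))*(5*11) = 54*55 = 2970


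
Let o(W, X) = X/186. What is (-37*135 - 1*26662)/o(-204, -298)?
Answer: 2944101/149 ≈ 19759.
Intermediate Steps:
o(W, X) = X/186 (o(W, X) = X*(1/186) = X/186)
(-37*135 - 1*26662)/o(-204, -298) = (-37*135 - 1*26662)/(((1/186)*(-298))) = (-4995 - 26662)/(-149/93) = -31657*(-93/149) = 2944101/149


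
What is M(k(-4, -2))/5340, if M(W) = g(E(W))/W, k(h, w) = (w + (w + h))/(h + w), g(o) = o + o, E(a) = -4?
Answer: -1/890 ≈ -0.0011236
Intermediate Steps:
g(o) = 2*o
k(h, w) = (h + 2*w)/(h + w) (k(h, w) = (w + (h + w))/(h + w) = (h + 2*w)/(h + w))
M(W) = -8/W (M(W) = (2*(-4))/W = -8/W)
M(k(-4, -2))/5340 = -8*(-4 - 2)/(-4 + 2*(-2))/5340 = -8*(-6/(-4 - 4))*(1/5340) = -8/((-⅙*(-8)))*(1/5340) = -8/4/3*(1/5340) = -8*¾*(1/5340) = -6*1/5340 = -1/890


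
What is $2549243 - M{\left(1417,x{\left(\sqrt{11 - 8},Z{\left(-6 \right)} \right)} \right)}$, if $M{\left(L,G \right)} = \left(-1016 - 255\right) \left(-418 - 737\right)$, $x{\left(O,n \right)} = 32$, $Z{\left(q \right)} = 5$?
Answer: $1081238$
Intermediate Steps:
$M{\left(L,G \right)} = 1468005$ ($M{\left(L,G \right)} = \left(-1271\right) \left(-1155\right) = 1468005$)
$2549243 - M{\left(1417,x{\left(\sqrt{11 - 8},Z{\left(-6 \right)} \right)} \right)} = 2549243 - 1468005 = 1081238$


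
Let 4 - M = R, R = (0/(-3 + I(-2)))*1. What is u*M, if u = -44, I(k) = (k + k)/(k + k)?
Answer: -176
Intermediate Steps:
I(k) = 1 (I(k) = (2*k)/((2*k)) = (2*k)*(1/(2*k)) = 1)
R = 0 (R = (0/(-3 + 1))*1 = (0/(-2))*1 = -½*0*1 = 0*1 = 0)
M = 4 (M = 4 - 1*0 = 4 + 0 = 4)
u*M = -44*4 = -176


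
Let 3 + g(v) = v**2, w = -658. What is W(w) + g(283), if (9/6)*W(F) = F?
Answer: 238942/3 ≈ 79647.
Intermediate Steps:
W(F) = 2*F/3
g(v) = -3 + v**2
W(w) + g(283) = (2/3)*(-658) + (-3 + 283**2) = -1316/3 + (-3 + 80089) = -1316/3 + 80086 = 238942/3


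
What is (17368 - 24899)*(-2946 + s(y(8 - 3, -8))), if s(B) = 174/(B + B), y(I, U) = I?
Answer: 110276433/5 ≈ 2.2055e+7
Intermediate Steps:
s(B) = 87/B (s(B) = 174/((2*B)) = 174*(1/(2*B)) = 87/B)
(17368 - 24899)*(-2946 + s(y(8 - 3, -8))) = (17368 - 24899)*(-2946 + 87/(8 - 3)) = -7531*(-2946 + 87/5) = -7531*(-14643/5) = 110276433/5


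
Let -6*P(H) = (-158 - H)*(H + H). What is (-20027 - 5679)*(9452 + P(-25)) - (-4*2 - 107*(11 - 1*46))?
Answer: -643458097/3 ≈ -2.1449e+8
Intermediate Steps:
P(H) = -H*(-158 - H)/3 (P(H) = -(-158 - H)*(H + H)/6 = -(-158 - H)*2*H/6 = -H*(-158 - H)/3)
(-20027 - 5679)*(9452 + P(-25)) - (-4*2 - 107*(11 - 1*46)) = (-20027 - 5679)*(9452 + (⅓)*(-25)*(158 - 25)) - (-4*2 - 107*(11 - 1*46)) = -25706*(9452 + (⅓)*(-25)*133) - (-8 - 107*(11 - 46)) = -25706*(9452 - 3325/3) - (-8 - 107*(-35)) = -25706*25031/3 - (-8 + 3745) = -643446886/3 - 1*3737 = -643446886/3 - 3737 = -643458097/3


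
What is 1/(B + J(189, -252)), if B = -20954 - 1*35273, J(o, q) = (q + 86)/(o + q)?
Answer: -63/3542135 ≈ -1.7786e-5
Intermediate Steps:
J(o, q) = (86 + q)/(o + q)
B = -56227 (B = -20954 - 35273 = -56227)
1/(B + J(189, -252)) = 1/(-56227 + (86 - 252)/(189 - 252)) = 1/(-56227 - 166/(-63)) = 1/(-56227 - 1/63*(-166)) = 1/(-56227 + 166/63) = 1/(-3542135/63) = -63/3542135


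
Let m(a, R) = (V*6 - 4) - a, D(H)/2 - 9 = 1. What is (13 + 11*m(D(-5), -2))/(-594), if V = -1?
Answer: 317/594 ≈ 0.53367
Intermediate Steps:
D(H) = 20 (D(H) = 18 + 2*1 = 18 + 2 = 20)
m(a, R) = -10 - a (m(a, R) = (-1*6 - 4) - a = (-6 - 4) - a = -10 - a)
(13 + 11*m(D(-5), -2))/(-594) = (13 + 11*(-10 - 1*20))/(-594) = (13 + 11*(-10 - 20))*(-1/594) = (13 + 11*(-30))*(-1/594) = (13 - 330)*(-1/594) = -317*(-1/594) = 317/594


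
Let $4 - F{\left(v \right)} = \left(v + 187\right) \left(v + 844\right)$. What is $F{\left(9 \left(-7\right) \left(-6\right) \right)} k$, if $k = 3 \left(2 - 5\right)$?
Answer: $6213834$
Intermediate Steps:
$F{\left(v \right)} = 4 - \left(187 + v\right) \left(844 + v\right)$ ($F{\left(v \right)} = 4 - \left(v + 187\right) \left(v + 844\right) = 4 - \left(187 + v\right) \left(844 + v\right)$)
$k = -9$ ($k = 3 \left(2 - 5\right) = 3 \left(-3\right) = -9$)
$F{\left(9 \left(-7\right) \left(-6\right) \right)} k = \left(-157824 - \left(9 \left(-7\right) \left(-6\right)\right)^{2} - 1031 \cdot 9 \left(-7\right) \left(-6\right)\right) \left(-9\right) = \left(-157824 - \left(\left(-63\right) \left(-6\right)\right)^{2} - 1031 \left(\left(-63\right) \left(-6\right)\right)\right) \left(-9\right) = \left(-157824 - 378^{2} - 389718\right) \left(-9\right) = \left(-157824 - 142884 - 389718\right) \left(-9\right) = \left(-690426\right) \left(-9\right) = 6213834$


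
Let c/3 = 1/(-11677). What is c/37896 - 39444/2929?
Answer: -5818142414545/432038817656 ≈ -13.467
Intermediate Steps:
c = -3/11677 (c = 3/(-11677) = 3*(-1/11677) = -3/11677 ≈ -0.00025692)
c/37896 - 39444/2929 = -3/11677/37896 - 39444/2929 = -3/11677*1/37896 - 39444*1/2929 = -1/147503864 - 39444/2929 = -5818142414545/432038817656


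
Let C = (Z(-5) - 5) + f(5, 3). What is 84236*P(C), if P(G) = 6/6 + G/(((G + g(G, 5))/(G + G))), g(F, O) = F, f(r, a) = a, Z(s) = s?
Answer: -505416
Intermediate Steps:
C = -7 (C = (-5 - 5) + 3 = -10 + 3 = -7)
P(G) = 1 + G (P(G) = 6/6 + G/(((G + G)/(G + G))) = 6*(⅙) + G/(((2*G)/((2*G)))) = 1 + G/(((2*G)*(1/(2*G)))) = 1 + G/1 = 1 + G*1 = 1 + G)
84236*P(C) = 84236*(1 - 7) = 84236*(-6) = -505416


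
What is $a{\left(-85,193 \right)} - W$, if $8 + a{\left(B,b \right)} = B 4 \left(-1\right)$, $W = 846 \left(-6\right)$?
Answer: $5408$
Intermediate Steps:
$W = -5076$
$a{\left(B,b \right)} = -8 - 4 B$ ($a{\left(B,b \right)} = -8 + B 4 \left(-1\right) = -8 + 4 B \left(-1\right) = -8 - 4 B$)
$a{\left(-85,193 \right)} - W = \left(-8 - -340\right) - -5076 = \left(-8 + 340\right) + 5076 = 332 + 5076 = 5408$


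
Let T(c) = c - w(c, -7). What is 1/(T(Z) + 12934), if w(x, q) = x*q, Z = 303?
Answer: 1/15358 ≈ 6.5113e-5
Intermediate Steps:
w(x, q) = q*x
T(c) = 8*c (T(c) = c - (-7)*c = c + 7*c = 8*c)
1/(T(Z) + 12934) = 1/(8*303 + 12934) = 1/(2424 + 12934) = 1/15358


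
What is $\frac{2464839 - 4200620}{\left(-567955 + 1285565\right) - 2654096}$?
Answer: $\frac{1735781}{1936486} \approx 0.89636$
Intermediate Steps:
$\frac{2464839 - 4200620}{\left(-567955 + 1285565\right) - 2654096} = - \frac{1735781}{717610 - 2654096} = - \frac{1735781}{-1936486} = \left(-1735781\right) \left(- \frac{1}{1936486}\right) = \frac{1735781}{1936486}$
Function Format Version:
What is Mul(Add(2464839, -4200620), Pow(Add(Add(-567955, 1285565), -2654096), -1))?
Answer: Rational(1735781, 1936486) ≈ 0.89636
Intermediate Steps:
Mul(Add(2464839, -4200620), Pow(Add(Add(-567955, 1285565), -2654096), -1)) = Mul(-1735781, Pow(Add(717610, -2654096), -1)) = Mul(-1735781, Pow(-1936486, -1)) = Mul(-1735781, Rational(-1, 1936486)) = Rational(1735781, 1936486)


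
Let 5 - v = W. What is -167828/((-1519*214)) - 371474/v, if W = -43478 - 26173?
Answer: -27265835029/5660699324 ≈ -4.8167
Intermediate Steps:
W = -69651
v = 69656 (v = 5 - 1*(-69651) = 5 + 69651 = 69656)
-167828/((-1519*214)) - 371474/v = -167828/((-1519*214)) - 371474/69656 = -167828/(-325066) - 371474*1/69656 = -167828*(-1/325066) - 185737/34828 = 83914/162533 - 185737/34828 = -27265835029/5660699324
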